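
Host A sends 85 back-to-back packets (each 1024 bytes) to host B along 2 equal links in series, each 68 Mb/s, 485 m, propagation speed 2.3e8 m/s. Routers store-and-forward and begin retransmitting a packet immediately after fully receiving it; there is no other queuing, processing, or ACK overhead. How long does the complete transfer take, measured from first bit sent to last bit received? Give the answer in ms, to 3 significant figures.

Per-hop transmission t_tx = L/R = 8192/68000000 = 0.120471 ms.
Per-hop propagation t_prop = 485/2.3e+08 = 0.0021087 ms.
Pipeline fill: first packet needs 2·t_tx to clear all hops; remaining 84 packets each add one t_tx.
Total = (2+85-1)·t_tx + 2·t_prop = 86·0.120471 + 2·0.0021087 = 10.4 ms.

10.4 ms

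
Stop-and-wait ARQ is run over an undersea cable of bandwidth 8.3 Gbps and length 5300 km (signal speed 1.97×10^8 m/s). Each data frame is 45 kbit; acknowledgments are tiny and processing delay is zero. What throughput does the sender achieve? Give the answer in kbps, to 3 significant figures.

t_tx = L/R = 45000/8.3e+09 = 5.42169e-06 s.
t_prop = 5300000/197000000 = 0.0269036 s; RTT = 0.0538071 s.
Cycle = t_tx + RTT = 0.0538125 s.
Throughput = L / cycle = 45000 / 0.0538125 = 836 kbps.

836 kbps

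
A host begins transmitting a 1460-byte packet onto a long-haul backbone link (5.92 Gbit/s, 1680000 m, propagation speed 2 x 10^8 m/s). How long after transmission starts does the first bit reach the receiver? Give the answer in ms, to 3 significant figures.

First bit experiences only propagation delay: d/s = 1680000/200000000 = 8.40 ms.

8.40 ms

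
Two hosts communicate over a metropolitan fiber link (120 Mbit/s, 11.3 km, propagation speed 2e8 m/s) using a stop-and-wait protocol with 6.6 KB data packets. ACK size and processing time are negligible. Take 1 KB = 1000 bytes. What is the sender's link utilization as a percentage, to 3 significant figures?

79.6 %

t_tx = L/R = 52800/120000000 = 0.00044 s.
t_prop = 11300/200000000 = 5.65e-05 s; RTT = 0.000113 s.
Cycle = t_tx + RTT = 0.000553 s.
Utilization = t_tx / cycle = 0.00044/0.000553 = 79.6 %.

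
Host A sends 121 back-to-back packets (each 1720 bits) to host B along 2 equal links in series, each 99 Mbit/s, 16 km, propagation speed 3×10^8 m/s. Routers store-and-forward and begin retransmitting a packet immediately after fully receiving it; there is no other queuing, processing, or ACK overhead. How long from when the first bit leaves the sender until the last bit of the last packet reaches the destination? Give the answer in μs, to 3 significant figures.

Per-hop transmission t_tx = L/R = 1720/99000000 = 17.3737 μs.
Per-hop propagation t_prop = 16000/300000000 = 53.3333 μs.
Pipeline fill: first packet needs 2·t_tx to clear all hops; remaining 120 packets each add one t_tx.
Total = (2+121-1)·t_tx + 2·t_prop = 122·17.3737 + 2·53.3333 = 2230 μs.

2230 μs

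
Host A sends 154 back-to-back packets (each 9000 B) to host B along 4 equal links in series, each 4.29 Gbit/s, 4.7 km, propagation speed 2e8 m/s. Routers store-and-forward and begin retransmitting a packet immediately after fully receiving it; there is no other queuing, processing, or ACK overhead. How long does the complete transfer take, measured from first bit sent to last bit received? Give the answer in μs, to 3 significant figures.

2730 μs

Per-hop transmission t_tx = L/R = 72000/4290000000 = 16.7832 μs.
Per-hop propagation t_prop = 4700/200000000 = 23.5 μs.
Pipeline fill: first packet needs 4·t_tx to clear all hops; remaining 153 packets each add one t_tx.
Total = (4+154-1)·t_tx + 4·t_prop = 157·16.7832 + 4·23.5 = 2730 μs.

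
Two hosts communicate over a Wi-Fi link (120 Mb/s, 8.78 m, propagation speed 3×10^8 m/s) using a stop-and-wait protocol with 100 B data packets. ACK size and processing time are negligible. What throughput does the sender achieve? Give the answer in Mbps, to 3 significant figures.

t_tx = L/R = 800/120000000 = 6.66667e-06 s.
t_prop = 8.78/300000000 = 2.92667e-08 s; RTT = 5.85333e-08 s.
Cycle = t_tx + RTT = 6.7252e-06 s.
Throughput = L / cycle = 800 / 6.7252e-06 = 119 Mbps.

119 Mbps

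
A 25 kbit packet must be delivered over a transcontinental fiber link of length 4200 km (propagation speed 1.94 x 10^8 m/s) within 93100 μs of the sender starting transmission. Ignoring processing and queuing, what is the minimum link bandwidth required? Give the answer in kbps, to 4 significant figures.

349.9 kbps

Propagation delay = 4200000 / 194000000 = 21649.5 μs.
Transmission budget = 93100 − 21649.5 = 71450.5 μs.
R ≥ L / t_tx = 25000 bits / 0.0714505 s = 349.9 kbps.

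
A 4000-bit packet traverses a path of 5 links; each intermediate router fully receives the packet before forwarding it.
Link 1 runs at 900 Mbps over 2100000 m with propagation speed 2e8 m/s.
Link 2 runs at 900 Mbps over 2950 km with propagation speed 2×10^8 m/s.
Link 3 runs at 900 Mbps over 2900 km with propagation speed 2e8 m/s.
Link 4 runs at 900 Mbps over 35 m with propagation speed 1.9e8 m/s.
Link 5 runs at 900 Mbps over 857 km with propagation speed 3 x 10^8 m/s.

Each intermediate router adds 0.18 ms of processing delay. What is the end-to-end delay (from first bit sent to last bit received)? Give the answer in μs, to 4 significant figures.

Transmission delay per hop = L/R = 4000/900000000 = 4.44444 μs; 5 hops → 22.2222 μs.
Propagation delays (d/s per hop): 10500, 14750, 14500, 0.184211, 2856.67 μs; sum = 42606.9 μs.
Processing at 4 router(s): 4 × 0.18 ms = 720 μs.
End-to-end = 43350 μs.

43350 μs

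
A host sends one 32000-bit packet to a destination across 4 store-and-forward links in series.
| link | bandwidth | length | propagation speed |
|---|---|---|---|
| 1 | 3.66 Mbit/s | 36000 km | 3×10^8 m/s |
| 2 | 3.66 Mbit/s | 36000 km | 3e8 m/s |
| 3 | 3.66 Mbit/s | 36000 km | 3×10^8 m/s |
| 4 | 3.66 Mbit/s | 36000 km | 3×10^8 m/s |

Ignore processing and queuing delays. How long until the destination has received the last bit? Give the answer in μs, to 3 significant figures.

Transmission delay per hop = L/R = 32000/3660000 = 8743.17 μs; 4 hops → 34972.7 μs.
Propagation delays (d/s per hop): 120000, 120000, 120000, 120000 μs; sum = 480000 μs.
End-to-end = 515000 μs.

515000 μs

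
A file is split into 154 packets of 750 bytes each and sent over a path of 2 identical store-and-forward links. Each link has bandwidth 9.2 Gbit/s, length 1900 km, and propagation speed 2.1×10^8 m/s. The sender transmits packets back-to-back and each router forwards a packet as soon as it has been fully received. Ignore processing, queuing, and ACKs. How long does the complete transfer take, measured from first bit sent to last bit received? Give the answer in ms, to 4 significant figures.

Per-hop transmission t_tx = L/R = 6000/9200000000 = 0.000652174 ms.
Per-hop propagation t_prop = 1900000/210000000 = 9.04762 ms.
Pipeline fill: first packet needs 2·t_tx to clear all hops; remaining 153 packets each add one t_tx.
Total = (2+154-1)·t_tx + 2·t_prop = 155·0.000652174 + 2·9.04762 = 18.20 ms.

18.20 ms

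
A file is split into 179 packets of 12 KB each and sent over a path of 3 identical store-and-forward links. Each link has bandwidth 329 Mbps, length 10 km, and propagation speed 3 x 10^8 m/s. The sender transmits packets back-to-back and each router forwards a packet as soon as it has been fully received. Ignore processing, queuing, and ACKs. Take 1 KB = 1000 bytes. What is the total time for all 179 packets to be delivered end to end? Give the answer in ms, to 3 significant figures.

Per-hop transmission t_tx = L/R = 96000/329000000 = 0.291793 ms.
Per-hop propagation t_prop = 10000/300000000 = 0.0333333 ms.
Pipeline fill: first packet needs 3·t_tx to clear all hops; remaining 178 packets each add one t_tx.
Total = (3+179-1)·t_tx + 3·t_prop = 181·0.291793 + 3·0.0333333 = 52.9 ms.

52.9 ms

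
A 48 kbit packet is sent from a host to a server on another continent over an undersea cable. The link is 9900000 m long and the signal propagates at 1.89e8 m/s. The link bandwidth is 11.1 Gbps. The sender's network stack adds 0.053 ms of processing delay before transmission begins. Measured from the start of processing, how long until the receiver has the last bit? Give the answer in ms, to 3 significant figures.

52.4 ms

L = 48000 bits.
Transmission delay = L/R = 48000 / 11100000000 = 0.00432432 ms.
Propagation delay = d/s = 9900000 m / 189000000 m/s = 52.381 ms.
Plus processing delay 0.053 ms = 0.053 ms.
Total = 52.4 ms.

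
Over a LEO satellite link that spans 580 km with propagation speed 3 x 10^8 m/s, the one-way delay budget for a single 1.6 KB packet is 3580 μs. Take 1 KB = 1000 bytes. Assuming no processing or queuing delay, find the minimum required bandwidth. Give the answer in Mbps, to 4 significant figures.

7.773 Mbps

L = 12800 bits.
Propagation delay = 580000 / 300000000 = 1933.33 μs.
Transmission budget = 3580 − 1933.33 = 1646.67 μs.
R ≥ L / t_tx = 12800 bits / 0.00164667 s = 7.773 Mbps.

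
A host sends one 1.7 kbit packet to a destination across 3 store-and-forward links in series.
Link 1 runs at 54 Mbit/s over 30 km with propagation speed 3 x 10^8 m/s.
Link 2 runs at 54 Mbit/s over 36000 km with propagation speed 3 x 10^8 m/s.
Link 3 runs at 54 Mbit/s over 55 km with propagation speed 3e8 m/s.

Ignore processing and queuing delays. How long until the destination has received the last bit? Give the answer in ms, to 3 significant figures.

120 ms

L = 1700 bits.
Transmission delay per hop = L/R = 1700/54000000 = 0.0314815 ms; 3 hops → 0.0944444 ms.
Propagation delays (d/s per hop): 0.1, 120, 0.183333 ms; sum = 120.283 ms.
End-to-end = 120 ms.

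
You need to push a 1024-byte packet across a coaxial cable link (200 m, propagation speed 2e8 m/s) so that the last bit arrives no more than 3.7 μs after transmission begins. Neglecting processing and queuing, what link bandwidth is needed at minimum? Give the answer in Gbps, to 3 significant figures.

L = 8192 bits.
Propagation delay = 200 / 200000000 = 1 μs.
Transmission budget = 3.7 − 1 = 2.7 μs.
R ≥ L / t_tx = 8192 bits / 2.7e-06 s = 3.03 Gbps.

3.03 Gbps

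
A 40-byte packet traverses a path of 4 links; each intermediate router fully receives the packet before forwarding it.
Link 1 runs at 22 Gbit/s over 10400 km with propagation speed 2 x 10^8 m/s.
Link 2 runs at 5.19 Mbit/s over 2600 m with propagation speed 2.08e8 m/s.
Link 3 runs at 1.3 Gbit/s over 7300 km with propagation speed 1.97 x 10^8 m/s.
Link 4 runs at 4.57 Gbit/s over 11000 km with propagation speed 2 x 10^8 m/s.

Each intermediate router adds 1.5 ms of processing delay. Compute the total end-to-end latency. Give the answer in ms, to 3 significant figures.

149 ms

L = 40 × 8 = 320 bits.
Transmission delays (L/R per hop): 1.45455e-05, 0.061657, 0.000246154, 7.00219e-05 ms; sum = 0.0619878 ms.
Propagation delays (d/s per hop): 52, 0.0125, 37.0558, 55 ms; sum = 144.068 ms.
Processing at 3 router(s): 3 × 1.5 ms = 4.5 ms.
End-to-end = 149 ms.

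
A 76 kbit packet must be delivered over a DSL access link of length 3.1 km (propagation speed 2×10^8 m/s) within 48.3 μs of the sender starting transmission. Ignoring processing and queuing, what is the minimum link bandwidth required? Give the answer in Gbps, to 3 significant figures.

Propagation delay = 3100 / 200000000 = 15.5 μs.
Transmission budget = 48.3 − 15.5 = 32.8 μs.
R ≥ L / t_tx = 76000 bits / 3.28e-05 s = 2.32 Gbps.

2.32 Gbps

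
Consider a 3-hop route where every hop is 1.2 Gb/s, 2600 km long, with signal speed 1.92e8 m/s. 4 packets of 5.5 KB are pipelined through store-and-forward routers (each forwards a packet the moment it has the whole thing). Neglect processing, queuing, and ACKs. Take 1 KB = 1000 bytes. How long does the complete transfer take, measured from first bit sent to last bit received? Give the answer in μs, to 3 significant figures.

40800 μs

Per-hop transmission t_tx = L/R = 44000/1200000000 = 36.6667 μs.
Per-hop propagation t_prop = 2600000/192000000 = 13541.7 μs.
Pipeline fill: first packet needs 3·t_tx to clear all hops; remaining 3 packets each add one t_tx.
Total = (3+4-1)·t_tx + 3·t_prop = 6·36.6667 + 3·13541.7 = 40800 μs.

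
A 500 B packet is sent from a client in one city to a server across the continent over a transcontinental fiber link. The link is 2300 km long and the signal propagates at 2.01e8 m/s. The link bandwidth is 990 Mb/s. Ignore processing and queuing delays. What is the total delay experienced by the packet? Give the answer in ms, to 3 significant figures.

11.4 ms

L = 500 × 8 = 4000 bits.
Transmission delay = L/R = 4000 / 990000000 = 0.0040404 ms.
Propagation delay = d/s = 2300000 m / 2.01e+08 m/s = 11.4428 ms.
Total = 11.4 ms.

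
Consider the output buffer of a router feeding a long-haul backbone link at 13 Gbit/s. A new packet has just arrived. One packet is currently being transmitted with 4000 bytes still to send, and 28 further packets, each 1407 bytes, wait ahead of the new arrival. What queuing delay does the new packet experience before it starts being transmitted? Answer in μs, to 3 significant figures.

26.7 μs

Each queued packet: L/R = 11256/13000000000 = 0.865846 μs.
28 queued → 24.2437 μs.
Plus remaining 32000 bits of current packet: 2.46154 μs.
Queuing delay = 26.7 μs.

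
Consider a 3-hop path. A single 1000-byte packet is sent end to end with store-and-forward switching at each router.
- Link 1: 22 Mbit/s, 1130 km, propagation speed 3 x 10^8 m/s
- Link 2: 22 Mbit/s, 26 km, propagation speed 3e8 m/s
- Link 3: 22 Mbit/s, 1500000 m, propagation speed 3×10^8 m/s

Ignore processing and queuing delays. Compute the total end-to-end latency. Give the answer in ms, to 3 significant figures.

L = 1000 × 8 = 8000 bits.
Transmission delay per hop = L/R = 8000/22000000 = 0.363636 ms; 3 hops → 1.09091 ms.
Propagation delays (d/s per hop): 3.76667, 0.0866667, 5 ms; sum = 8.85333 ms.
End-to-end = 9.94 ms.

9.94 ms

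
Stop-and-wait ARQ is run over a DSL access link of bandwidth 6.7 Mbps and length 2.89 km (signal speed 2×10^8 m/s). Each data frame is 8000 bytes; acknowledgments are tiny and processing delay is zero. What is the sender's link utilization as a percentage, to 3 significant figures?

99.7 %

t_tx = L/R = 64000/6700000 = 0.00955224 s.
t_prop = 2890/200000000 = 1.445e-05 s; RTT = 2.89e-05 s.
Cycle = t_tx + RTT = 0.00958114 s.
Utilization = t_tx / cycle = 0.00955224/0.00958114 = 99.7 %.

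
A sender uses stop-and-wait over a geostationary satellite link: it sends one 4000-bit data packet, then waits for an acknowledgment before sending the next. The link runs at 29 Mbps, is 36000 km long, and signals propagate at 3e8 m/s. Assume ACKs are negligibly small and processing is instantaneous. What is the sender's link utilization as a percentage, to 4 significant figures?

t_tx = L/R = 4000/29000000 = 0.000137931 s.
t_prop = 36000000/300000000 = 0.12 s; RTT = 0.24 s.
Cycle = t_tx + RTT = 0.240138 s.
Utilization = t_tx / cycle = 0.000137931/0.240138 = 0.05744 %.

0.05744 %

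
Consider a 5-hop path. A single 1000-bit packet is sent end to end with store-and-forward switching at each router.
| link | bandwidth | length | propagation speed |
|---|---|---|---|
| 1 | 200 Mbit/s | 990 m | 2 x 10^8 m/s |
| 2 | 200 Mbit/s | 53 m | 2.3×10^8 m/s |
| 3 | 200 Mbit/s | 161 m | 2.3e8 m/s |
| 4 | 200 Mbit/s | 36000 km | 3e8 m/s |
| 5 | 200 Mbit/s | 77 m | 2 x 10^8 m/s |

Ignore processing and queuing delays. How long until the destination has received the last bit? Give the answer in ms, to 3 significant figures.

120 ms

Transmission delay per hop = L/R = 1000/200000000 = 0.005 ms; 5 hops → 0.025 ms.
Propagation delays (d/s per hop): 0.00495, 0.000230435, 0.0007, 120, 0.000385 ms; sum = 120.006 ms.
End-to-end = 120 ms.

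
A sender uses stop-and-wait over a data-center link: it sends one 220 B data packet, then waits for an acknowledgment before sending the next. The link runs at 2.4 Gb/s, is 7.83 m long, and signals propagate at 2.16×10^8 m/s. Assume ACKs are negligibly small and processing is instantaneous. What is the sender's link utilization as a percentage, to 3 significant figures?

91.0 %

t_tx = L/R = 1760/2400000000 = 7.33333e-07 s.
t_prop = 7.83/216000000 = 3.625e-08 s; RTT = 7.25e-08 s.
Cycle = t_tx + RTT = 8.05833e-07 s.
Utilization = t_tx / cycle = 7.33333e-07/8.05833e-07 = 91.0 %.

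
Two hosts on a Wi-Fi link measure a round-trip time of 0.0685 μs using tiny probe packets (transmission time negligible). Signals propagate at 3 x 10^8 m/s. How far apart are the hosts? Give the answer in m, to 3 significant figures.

One-way propagation = RTT/2 = 0.03425 μs.
d = s × t = 300000000 × 3.425e-08 = 10.3 m.

10.3 m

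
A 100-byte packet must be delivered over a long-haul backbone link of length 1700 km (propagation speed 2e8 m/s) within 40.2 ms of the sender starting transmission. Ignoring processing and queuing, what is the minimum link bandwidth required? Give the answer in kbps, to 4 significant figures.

25.24 kbps

L = 800 bits.
Propagation delay = 1700000 / 200000000 = 8.5 ms.
Transmission budget = 40.2 − 8.5 = 31.7 ms.
R ≥ L / t_tx = 800 bits / 0.0317 s = 25.24 kbps.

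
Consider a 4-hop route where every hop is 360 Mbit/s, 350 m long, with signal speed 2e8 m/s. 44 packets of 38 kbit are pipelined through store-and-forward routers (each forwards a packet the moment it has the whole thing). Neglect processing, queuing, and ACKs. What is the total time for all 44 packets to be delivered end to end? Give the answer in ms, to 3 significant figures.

4.97 ms

Per-hop transmission t_tx = L/R = 38000/360000000 = 0.105556 ms.
Per-hop propagation t_prop = 350/200000000 = 0.00175 ms.
Pipeline fill: first packet needs 4·t_tx to clear all hops; remaining 43 packets each add one t_tx.
Total = (4+44-1)·t_tx + 4·t_prop = 47·0.105556 + 4·0.00175 = 4.97 ms.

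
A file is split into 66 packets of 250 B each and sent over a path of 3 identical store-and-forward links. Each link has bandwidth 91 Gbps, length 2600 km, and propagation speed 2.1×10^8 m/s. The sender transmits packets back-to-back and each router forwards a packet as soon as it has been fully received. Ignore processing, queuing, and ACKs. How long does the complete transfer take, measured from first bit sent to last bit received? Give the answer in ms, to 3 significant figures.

37.1 ms

Per-hop transmission t_tx = L/R = 2000/91000000000 = 2.1978e-05 ms.
Per-hop propagation t_prop = 2600000/210000000 = 12.381 ms.
Pipeline fill: first packet needs 3·t_tx to clear all hops; remaining 65 packets each add one t_tx.
Total = (3+66-1)·t_tx + 3·t_prop = 68·2.1978e-05 + 3·12.381 = 37.1 ms.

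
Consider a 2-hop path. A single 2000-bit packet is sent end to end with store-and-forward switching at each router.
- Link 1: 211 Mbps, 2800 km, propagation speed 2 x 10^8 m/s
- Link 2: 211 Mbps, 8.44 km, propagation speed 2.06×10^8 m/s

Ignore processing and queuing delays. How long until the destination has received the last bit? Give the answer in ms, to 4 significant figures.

14.06 ms

Transmission delay per hop = L/R = 2000/211000000 = 0.00947867 ms; 2 hops → 0.0189573 ms.
Propagation delays (d/s per hop): 14, 0.0409709 ms; sum = 14.041 ms.
End-to-end = 14.06 ms.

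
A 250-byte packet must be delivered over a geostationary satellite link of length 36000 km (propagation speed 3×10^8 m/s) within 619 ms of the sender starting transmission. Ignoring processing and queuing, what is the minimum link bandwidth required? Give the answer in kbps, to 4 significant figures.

L = 2000 bits.
Propagation delay = 36000000 / 300000000 = 120 ms.
Transmission budget = 619 − 120 = 499 ms.
R ≥ L / t_tx = 2000 bits / 0.499 s = 4.008 kbps.

4.008 kbps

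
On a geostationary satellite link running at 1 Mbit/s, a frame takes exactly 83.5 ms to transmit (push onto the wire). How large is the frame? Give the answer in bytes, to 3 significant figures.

10400 bytes

L = R × t_tx = 1000000 b/s × 0.0835 s = 83500 bits.
In bytes: 83500 / 8 = 10400 bytes.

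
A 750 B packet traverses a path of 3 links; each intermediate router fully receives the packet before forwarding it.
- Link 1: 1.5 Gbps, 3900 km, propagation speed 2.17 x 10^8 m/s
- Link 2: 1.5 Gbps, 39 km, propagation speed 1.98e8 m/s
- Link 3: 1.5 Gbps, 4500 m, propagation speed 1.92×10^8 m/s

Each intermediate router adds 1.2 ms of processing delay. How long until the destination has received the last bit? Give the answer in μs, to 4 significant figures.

20600 μs

L = 750 × 8 = 6000 bits.
Transmission delay per hop = L/R = 6000/1500000000 = 4 μs; 3 hops → 12 μs.
Propagation delays (d/s per hop): 17972.4, 196.97, 23.4375 μs; sum = 18192.8 μs.
Processing at 2 router(s): 2 × 1.2 ms = 2400 μs.
End-to-end = 20600 μs.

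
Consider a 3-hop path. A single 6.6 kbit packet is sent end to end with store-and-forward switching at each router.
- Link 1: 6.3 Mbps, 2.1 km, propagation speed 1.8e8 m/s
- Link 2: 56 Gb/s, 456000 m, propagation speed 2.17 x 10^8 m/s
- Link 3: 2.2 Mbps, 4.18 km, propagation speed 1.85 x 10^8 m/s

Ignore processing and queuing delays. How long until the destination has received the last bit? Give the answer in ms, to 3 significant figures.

L = 6600 bits.
Transmission delays (L/R per hop): 1.04762, 0.000117857, 3 ms; sum = 4.04774 ms.
Propagation delays (d/s per hop): 0.0116667, 2.10138, 0.0225946 ms; sum = 2.13564 ms.
End-to-end = 6.18 ms.

6.18 ms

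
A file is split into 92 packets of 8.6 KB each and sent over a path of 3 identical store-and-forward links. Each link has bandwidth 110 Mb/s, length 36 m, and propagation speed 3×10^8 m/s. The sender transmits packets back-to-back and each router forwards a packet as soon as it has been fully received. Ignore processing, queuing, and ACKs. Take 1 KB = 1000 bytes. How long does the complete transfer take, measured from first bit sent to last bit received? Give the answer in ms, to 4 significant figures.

Per-hop transmission t_tx = L/R = 68800/110000000 = 0.625455 ms.
Per-hop propagation t_prop = 36/300000000 = 0.00012 ms.
Pipeline fill: first packet needs 3·t_tx to clear all hops; remaining 91 packets each add one t_tx.
Total = (3+92-1)·t_tx + 3·t_prop = 94·0.625455 + 3·0.00012 = 58.79 ms.

58.79 ms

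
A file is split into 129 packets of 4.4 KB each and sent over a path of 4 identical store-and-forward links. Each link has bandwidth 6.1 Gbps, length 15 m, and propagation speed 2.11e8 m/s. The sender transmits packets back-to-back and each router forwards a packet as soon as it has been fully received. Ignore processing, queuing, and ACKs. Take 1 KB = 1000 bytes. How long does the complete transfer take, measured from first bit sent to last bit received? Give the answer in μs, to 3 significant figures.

Per-hop transmission t_tx = L/R = 35200/6100000000 = 5.77049 μs.
Per-hop propagation t_prop = 15/211000000 = 0.07109 μs.
Pipeline fill: first packet needs 4·t_tx to clear all hops; remaining 128 packets each add one t_tx.
Total = (4+129-1)·t_tx + 4·t_prop = 132·5.77049 + 4·0.07109 = 762 μs.

762 μs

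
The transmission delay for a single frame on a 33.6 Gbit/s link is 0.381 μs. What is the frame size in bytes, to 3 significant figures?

1600 bytes

L = R × t_tx = 33600000000 b/s × 3.81e-07 s = 12801.6 bits.
In bytes: 12801.6 / 8 = 1600 bytes.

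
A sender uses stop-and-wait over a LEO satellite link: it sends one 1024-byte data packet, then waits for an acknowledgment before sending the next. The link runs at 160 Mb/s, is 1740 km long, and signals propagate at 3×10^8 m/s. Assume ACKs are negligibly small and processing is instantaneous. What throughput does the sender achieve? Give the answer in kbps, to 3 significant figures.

t_tx = L/R = 8192/160000000 = 5.12e-05 s.
t_prop = 1740000/300000000 = 0.0058 s; RTT = 0.0116 s.
Cycle = t_tx + RTT = 0.0116512 s.
Throughput = L / cycle = 8192 / 0.0116512 = 703 kbps.

703 kbps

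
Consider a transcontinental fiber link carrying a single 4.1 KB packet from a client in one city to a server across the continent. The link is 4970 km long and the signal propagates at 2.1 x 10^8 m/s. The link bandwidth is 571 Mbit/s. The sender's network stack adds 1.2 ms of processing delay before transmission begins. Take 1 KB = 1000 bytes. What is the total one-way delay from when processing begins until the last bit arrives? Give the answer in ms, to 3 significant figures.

L = 32800 bits.
Transmission delay = L/R = 32800 / 571000000 = 0.0574431 ms.
Propagation delay = d/s = 4970000 m / 210000000 m/s = 23.6667 ms.
Plus processing delay 1.2 ms = 1.2 ms.
Total = 24.9 ms.

24.9 ms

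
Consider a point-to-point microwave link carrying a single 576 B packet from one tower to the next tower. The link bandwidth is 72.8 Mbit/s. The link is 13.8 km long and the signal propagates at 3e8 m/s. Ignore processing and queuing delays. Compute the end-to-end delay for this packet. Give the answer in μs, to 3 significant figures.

L = 576 × 8 = 4608 bits.
Transmission delay = L/R = 4608 / 72800000 = 63.2967 μs.
Propagation delay = d/s = 13800 m / 300000000 m/s = 46 μs.
Total = 109 μs.

109 μs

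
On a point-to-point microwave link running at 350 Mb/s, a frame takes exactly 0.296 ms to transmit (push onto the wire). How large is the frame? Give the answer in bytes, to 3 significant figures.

13000 bytes

L = R × t_tx = 350000000 b/s × 0.000296 s = 103600 bits.
In bytes: 103600 / 8 = 13000 bytes.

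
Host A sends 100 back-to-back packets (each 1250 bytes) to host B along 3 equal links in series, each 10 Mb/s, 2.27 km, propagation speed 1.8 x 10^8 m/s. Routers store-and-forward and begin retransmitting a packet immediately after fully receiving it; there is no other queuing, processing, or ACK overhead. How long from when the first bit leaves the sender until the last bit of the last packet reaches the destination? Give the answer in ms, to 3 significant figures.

Per-hop transmission t_tx = L/R = 10000/10000000 = 1 ms.
Per-hop propagation t_prop = 2270/180000000 = 0.0126111 ms.
Pipeline fill: first packet needs 3·t_tx to clear all hops; remaining 99 packets each add one t_tx.
Total = (3+100-1)·t_tx + 3·t_prop = 102·1 + 3·0.0126111 = 102 ms.

102 ms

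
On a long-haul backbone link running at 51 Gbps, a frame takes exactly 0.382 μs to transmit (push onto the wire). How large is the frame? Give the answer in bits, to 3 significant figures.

19500 bits

L = R × t_tx = 51000000000 b/s × 3.82e-07 s = 19482 bits.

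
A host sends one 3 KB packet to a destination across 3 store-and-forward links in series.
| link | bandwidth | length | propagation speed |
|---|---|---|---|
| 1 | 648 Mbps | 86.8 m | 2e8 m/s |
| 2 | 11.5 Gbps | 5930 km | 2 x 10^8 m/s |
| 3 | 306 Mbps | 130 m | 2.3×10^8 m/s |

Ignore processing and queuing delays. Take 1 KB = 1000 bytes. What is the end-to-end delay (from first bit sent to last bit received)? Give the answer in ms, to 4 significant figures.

L = 24000 bits.
Transmission delays (L/R per hop): 0.037037, 0.00208696, 0.0784314 ms; sum = 0.117555 ms.
Propagation delays (d/s per hop): 0.000434, 29.65, 0.000565217 ms; sum = 29.651 ms.
End-to-end = 29.77 ms.

29.77 ms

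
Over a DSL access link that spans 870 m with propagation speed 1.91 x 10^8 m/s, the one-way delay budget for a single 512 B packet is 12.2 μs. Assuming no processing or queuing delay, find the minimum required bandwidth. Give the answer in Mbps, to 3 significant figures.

536 Mbps

L = 4096 bits.
Propagation delay = 870 / 191000000 = 4.55497 μs.
Transmission budget = 12.2 − 4.55497 = 7.64503 μs.
R ≥ L / t_tx = 4096 bits / 7.64503e-06 s = 536 Mbps.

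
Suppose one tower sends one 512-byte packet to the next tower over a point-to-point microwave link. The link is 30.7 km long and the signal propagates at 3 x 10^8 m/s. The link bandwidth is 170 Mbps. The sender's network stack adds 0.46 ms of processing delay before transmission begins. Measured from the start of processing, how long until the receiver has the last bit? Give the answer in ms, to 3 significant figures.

0.586 ms

L = 512 × 8 = 4096 bits.
Transmission delay = L/R = 4096 / 170000000 = 0.0240941 ms.
Propagation delay = d/s = 30700 m / 300000000 m/s = 0.102333 ms.
Plus processing delay 0.46 ms = 0.46 ms.
Total = 0.586 ms.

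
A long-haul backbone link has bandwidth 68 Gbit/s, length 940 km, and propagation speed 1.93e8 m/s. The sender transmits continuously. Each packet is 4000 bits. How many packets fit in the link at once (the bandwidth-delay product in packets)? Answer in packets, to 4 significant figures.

Propagation delay = 940000 / 193000000 = 0.00487047 s.
BDP = R × t_prop = 68000000000 × 0.00487047 = 331192000 bits.
In packets of 4000 bits: 82800 packets.

82800 packets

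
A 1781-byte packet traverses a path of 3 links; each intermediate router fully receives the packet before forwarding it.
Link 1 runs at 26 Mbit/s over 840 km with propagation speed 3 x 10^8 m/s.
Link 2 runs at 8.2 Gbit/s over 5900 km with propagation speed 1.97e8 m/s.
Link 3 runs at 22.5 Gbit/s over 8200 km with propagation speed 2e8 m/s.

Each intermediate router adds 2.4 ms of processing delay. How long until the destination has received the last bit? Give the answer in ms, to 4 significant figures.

L = 1781 × 8 = 14248 bits.
Transmission delays (L/R per hop): 0.548, 0.00173756, 0.000633244 ms; sum = 0.550371 ms.
Propagation delays (d/s per hop): 2.8, 29.9492, 41 ms; sum = 73.7492 ms.
Processing at 2 router(s): 2 × 2.4 ms = 4.8 ms.
End-to-end = 79.10 ms.

79.10 ms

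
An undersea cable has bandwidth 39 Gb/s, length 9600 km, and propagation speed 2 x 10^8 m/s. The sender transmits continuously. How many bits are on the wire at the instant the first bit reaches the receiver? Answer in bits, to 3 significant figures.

Propagation delay = 9600000 / 200000000 = 0.048 s.
BDP = R × t_prop = 39000000000 × 0.048 = 1872000000 bits.

1870000000 bits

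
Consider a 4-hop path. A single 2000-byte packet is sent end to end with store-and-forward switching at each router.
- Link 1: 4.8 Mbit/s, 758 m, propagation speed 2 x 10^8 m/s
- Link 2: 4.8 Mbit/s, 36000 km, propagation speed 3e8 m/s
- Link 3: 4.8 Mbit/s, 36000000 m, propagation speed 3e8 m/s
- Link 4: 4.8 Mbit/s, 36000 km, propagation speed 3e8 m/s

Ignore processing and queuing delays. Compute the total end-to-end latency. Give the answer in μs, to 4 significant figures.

L = 2000 × 8 = 16000 bits.
Transmission delay per hop = L/R = 16000/4800000 = 3333.33 μs; 4 hops → 13333.3 μs.
Propagation delays (d/s per hop): 3.79, 120000, 120000, 120000 μs; sum = 360004 μs.
End-to-end = 373300 μs.

373300 μs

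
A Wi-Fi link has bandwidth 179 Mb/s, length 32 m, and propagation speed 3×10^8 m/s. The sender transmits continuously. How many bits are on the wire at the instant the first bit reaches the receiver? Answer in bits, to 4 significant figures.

19.09 bits

Propagation delay = 32 / 300000000 = 1.06667e-07 s.
BDP = R × t_prop = 179000000 × 1.06667e-07 = 19.0933 bits.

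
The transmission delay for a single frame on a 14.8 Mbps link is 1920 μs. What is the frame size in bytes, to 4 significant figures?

3552 bytes

L = R × t_tx = 14800000 b/s × 0.00192 s = 28416 bits.
In bytes: 28416 / 8 = 3552 bytes.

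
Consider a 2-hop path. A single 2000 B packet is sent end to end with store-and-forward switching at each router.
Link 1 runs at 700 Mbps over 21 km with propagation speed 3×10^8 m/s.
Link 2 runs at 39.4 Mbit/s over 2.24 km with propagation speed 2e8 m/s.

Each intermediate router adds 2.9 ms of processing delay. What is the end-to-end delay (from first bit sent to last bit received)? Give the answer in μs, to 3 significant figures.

L = 2000 × 8 = 16000 bits.
Transmission delays (L/R per hop): 22.8571, 406.091 μs; sum = 428.949 μs.
Propagation delays (d/s per hop): 70, 11.2 μs; sum = 81.2 μs.
Processing at 1 router(s): 1 × 2.9 ms = 2900 μs.
End-to-end = 3410 μs.

3410 μs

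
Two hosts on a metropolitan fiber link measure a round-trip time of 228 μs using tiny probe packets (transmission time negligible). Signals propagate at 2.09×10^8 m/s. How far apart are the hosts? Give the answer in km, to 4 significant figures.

One-way propagation = RTT/2 = 114 μs.
d = s × t = 209000000 × 0.000114 = 23.83 km.

23.83 km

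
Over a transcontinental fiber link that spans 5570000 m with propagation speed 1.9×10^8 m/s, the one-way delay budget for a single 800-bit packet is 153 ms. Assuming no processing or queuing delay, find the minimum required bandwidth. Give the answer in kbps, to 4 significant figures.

Propagation delay = 5570000 / 190000000 = 29.3158 ms.
Transmission budget = 153 − 29.3158 = 123.684 ms.
R ≥ L / t_tx = 800 bits / 0.123684 s = 6.468 kbps.

6.468 kbps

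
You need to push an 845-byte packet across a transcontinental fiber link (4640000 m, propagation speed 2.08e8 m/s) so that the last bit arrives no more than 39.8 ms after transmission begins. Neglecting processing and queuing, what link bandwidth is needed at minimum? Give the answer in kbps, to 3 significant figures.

386 kbps

L = 6760 bits.
Propagation delay = 4640000 / 208000000 = 22.3077 ms.
Transmission budget = 39.8 − 22.3077 = 17.4923 ms.
R ≥ L / t_tx = 6760 bits / 0.0174923 s = 386 kbps.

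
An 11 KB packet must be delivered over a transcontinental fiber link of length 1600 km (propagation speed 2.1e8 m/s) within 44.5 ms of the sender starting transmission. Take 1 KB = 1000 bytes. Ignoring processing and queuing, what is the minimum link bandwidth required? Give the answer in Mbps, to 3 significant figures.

2.39 Mbps

L = 88000 bits.
Propagation delay = 1600000 / 210000000 = 7.61905 ms.
Transmission budget = 44.5 − 7.61905 = 36.881 ms.
R ≥ L / t_tx = 88000 bits / 0.036881 s = 2.39 Mbps.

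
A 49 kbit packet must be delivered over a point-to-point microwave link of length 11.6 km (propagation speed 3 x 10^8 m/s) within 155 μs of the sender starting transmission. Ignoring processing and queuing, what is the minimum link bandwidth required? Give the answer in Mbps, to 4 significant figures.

Propagation delay = 11600 / 300000000 = 38.6667 μs.
Transmission budget = 155 − 38.6667 = 116.333 μs.
R ≥ L / t_tx = 49000 bits / 0.000116333 s = 421.2 Mbps.

421.2 Mbps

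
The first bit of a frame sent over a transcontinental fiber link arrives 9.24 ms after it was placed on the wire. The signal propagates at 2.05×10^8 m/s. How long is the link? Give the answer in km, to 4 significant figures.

d = s × t_prop = 2.05e+08 × 0.00924 = 1894 km.

1894 km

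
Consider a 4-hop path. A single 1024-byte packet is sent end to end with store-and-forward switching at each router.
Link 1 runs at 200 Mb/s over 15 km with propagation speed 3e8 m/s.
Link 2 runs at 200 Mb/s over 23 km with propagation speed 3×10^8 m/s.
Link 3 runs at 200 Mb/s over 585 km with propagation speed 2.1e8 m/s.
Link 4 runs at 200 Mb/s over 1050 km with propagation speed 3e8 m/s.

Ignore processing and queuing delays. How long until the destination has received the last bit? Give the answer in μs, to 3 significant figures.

L = 1024 × 8 = 8192 bits.
Transmission delay per hop = L/R = 8192/200000000 = 40.96 μs; 4 hops → 163.84 μs.
Propagation delays (d/s per hop): 50, 76.6667, 2785.71, 3500 μs; sum = 6412.38 μs.
End-to-end = 6580 μs.

6580 μs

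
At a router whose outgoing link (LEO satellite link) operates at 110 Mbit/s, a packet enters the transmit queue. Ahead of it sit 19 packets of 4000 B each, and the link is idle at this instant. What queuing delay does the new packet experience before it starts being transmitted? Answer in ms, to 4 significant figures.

5.527 ms

Each queued packet: L/R = 32000/110000000 = 0.290909 ms.
19 queued → 5.52727 ms.
Queuing delay = 5.527 ms.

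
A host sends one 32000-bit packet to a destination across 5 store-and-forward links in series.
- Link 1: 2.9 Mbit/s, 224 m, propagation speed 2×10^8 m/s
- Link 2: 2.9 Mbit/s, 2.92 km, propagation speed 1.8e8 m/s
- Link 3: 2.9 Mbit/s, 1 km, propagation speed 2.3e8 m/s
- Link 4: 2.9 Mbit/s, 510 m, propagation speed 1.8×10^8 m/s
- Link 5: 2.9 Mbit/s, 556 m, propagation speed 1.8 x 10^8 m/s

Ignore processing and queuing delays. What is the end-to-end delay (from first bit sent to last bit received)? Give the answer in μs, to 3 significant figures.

55200 μs

Transmission delay per hop = L/R = 32000/2900000 = 11034.5 μs; 5 hops → 55172.4 μs.
Propagation delays (d/s per hop): 1.12, 16.2222, 4.34783, 2.83333, 3.08889 μs; sum = 27.6123 μs.
End-to-end = 55200 μs.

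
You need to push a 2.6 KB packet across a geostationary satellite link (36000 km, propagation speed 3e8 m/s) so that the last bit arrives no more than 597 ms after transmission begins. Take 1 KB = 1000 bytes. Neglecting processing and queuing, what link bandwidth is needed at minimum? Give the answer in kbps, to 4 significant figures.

L = 20800 bits.
Propagation delay = 36000000 / 300000000 = 120 ms.
Transmission budget = 597 − 120 = 477 ms.
R ≥ L / t_tx = 20800 bits / 0.477 s = 43.61 kbps.

43.61 kbps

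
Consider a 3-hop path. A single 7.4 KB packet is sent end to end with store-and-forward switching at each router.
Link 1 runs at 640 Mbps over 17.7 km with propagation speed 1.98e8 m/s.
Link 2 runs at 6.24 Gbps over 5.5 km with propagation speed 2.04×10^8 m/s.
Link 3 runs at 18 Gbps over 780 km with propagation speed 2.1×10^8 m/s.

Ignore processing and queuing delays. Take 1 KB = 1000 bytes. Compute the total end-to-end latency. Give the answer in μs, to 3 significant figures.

L = 59200 bits.
Transmission delays (L/R per hop): 92.5, 9.48718, 3.28889 μs; sum = 105.276 μs.
Propagation delays (d/s per hop): 89.3939, 26.9608, 3714.29 μs; sum = 3830.64 μs.
End-to-end = 3940 μs.

3940 μs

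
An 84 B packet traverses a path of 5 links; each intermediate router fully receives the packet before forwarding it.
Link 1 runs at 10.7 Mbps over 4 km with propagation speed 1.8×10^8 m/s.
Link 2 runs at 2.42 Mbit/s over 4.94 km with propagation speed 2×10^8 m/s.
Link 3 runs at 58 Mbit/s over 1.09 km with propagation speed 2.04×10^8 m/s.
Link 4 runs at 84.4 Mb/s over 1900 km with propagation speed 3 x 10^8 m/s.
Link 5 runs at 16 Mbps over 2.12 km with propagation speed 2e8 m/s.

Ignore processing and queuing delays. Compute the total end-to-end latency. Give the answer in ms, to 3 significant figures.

6.80 ms

L = 84 × 8 = 672 bits.
Transmission delays (L/R per hop): 0.0628037, 0.277686, 0.0115862, 0.00796209, 0.042 ms; sum = 0.402038 ms.
Propagation delays (d/s per hop): 0.0222222, 0.0247, 0.00534314, 6.33333, 0.0106 ms; sum = 6.3962 ms.
End-to-end = 6.80 ms.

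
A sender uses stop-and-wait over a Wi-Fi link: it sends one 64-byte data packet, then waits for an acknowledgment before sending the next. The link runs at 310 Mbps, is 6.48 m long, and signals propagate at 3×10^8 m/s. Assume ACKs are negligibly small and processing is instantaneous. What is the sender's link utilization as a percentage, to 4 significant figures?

97.45 %

t_tx = L/R = 512/310000000 = 1.65161e-06 s.
t_prop = 6.48/300000000 = 2.16e-08 s; RTT = 4.32e-08 s.
Cycle = t_tx + RTT = 1.69481e-06 s.
Utilization = t_tx / cycle = 1.65161e-06/1.69481e-06 = 97.45 %.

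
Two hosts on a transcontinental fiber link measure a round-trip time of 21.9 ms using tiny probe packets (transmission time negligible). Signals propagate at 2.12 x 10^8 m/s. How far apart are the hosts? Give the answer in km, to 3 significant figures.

2320 km

One-way propagation = RTT/2 = 10.95 ms.
d = s × t = 212000000 × 0.01095 = 2320 km.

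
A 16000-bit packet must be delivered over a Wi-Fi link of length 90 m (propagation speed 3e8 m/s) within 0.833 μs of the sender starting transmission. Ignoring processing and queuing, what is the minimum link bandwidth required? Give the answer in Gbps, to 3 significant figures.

30.0 Gbps

Propagation delay = 90 / 300000000 = 0.3 μs.
Transmission budget = 0.833 − 0.3 = 0.533 μs.
R ≥ L / t_tx = 16000 bits / 5.33e-07 s = 30.0 Gbps.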